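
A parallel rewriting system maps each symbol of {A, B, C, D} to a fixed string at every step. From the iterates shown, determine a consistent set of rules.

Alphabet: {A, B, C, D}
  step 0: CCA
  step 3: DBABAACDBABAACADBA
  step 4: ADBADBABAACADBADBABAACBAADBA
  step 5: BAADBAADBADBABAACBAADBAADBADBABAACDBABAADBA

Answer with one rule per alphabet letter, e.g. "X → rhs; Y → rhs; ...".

  step 4 ⇒ step 5: ADBADBABAACADBADBABAACBAADBA ⇒ BA·A·D·BA·A·D·BA·D·BA·BA·AC·BA·A·D·BA·A·D·BA·D·BA·BA·AC·D·BA·BA·A·D·BA
    A ↦ BA
    B ↦ D
    C ↦ AC
    D ↦ A

A->BA, B->D, C->AC, D->A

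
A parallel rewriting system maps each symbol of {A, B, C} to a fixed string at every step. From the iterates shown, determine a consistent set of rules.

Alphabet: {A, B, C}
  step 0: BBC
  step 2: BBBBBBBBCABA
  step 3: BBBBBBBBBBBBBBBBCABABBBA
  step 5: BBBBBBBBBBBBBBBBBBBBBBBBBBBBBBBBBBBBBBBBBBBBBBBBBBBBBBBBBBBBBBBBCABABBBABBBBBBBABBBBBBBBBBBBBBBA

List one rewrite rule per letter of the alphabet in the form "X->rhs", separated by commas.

  step 2 ⇒ step 3: BBBBBBBBCABA ⇒ BB·BB·BB·BB·BB·BB·BB·BB·CA·BA·BB·BA
    A ↦ BA
    B ↦ BB
    C ↦ CA

A->BA, B->BB, C->CA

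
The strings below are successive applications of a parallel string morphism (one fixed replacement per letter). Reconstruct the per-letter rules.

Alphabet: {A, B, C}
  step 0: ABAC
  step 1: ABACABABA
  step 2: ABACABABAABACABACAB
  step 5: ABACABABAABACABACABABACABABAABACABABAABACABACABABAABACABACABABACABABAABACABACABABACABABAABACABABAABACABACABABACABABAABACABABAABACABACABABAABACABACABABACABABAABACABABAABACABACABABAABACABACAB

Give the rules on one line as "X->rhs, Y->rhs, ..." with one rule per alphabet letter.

A->AB, B->AC, C->ABA

  step 1 ⇒ step 2: ABACABABA ⇒ AB·AC·AB·ABA·AB·AC·AB·AC·AB
    A ↦ AB
    B ↦ AC
    C ↦ ABA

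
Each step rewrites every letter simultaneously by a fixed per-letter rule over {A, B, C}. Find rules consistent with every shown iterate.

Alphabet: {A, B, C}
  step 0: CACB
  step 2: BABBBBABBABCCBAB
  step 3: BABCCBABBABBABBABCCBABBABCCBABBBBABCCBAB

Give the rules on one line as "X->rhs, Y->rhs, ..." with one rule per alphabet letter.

A->CC, B->BAB, C->B

  step 2 ⇒ step 3: BABBBBABBABCCBAB ⇒ BAB·CC·BAB·BAB·BAB·BAB·CC·BAB·BAB·CC·BAB·B·B·BAB·CC·BAB
    A ↦ CC
    B ↦ BAB
    C ↦ B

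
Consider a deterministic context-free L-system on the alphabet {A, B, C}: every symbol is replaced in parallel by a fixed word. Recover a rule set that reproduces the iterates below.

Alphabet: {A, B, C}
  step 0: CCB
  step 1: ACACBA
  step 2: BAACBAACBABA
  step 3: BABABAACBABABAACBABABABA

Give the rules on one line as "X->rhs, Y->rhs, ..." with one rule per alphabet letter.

A->BA, B->BA, C->AC

  step 2 ⇒ step 3: BAACBAACBABA ⇒ BA·BA·BA·AC·BA·BA·BA·AC·BA·BA·BA·BA
    A ↦ BA
    B ↦ BA
    C ↦ AC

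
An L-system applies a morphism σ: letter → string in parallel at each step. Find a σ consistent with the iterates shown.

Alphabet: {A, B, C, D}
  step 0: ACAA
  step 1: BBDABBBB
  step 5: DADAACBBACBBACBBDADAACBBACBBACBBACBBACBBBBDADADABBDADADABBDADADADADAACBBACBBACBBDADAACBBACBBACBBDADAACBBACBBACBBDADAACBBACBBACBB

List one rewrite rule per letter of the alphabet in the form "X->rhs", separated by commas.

A->BB, B->DA, C->DA, D->AC

  step 0 ⇒ step 1: ACAA ⇒ BB·DA·BB·BB
    A ↦ BB
    C ↦ DA
    B ↦ DA  (constrained at step 1)
    D ↦ AC  (constrained at step 1)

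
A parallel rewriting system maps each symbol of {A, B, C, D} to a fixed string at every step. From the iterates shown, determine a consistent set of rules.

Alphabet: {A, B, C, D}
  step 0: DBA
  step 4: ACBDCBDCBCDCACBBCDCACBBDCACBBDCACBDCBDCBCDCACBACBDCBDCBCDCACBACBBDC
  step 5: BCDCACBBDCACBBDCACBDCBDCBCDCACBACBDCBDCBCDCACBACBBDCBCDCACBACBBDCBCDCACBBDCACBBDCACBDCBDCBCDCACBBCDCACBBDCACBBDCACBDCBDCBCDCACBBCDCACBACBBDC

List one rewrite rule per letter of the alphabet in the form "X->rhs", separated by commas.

A->BC, B->ACB, C->DC, D->B

  step 4 ⇒ step 5: ACBDCBDCBCDCACBBCDCACBBDCACBBDCACBDCBDCBCDCACBACBDCBDCBCDCACBACBBDC ⇒ BC·DC·ACB·B·DC·ACB·B·DC·ACB·DC·B·DC·BC·DC·ACB·ACB·DC·B·DC·BC·DC·ACB·ACB·B·DC·BC·DC·ACB·ACB·B·DC·BC·DC·ACB·B·DC·ACB·B·DC·ACB·DC·B·DC·BC·DC·ACB·BC·DC·ACB·B·DC·ACB·B·DC·ACB·DC·B·DC·BC·DC·ACB·BC·DC·ACB·ACB·B·DC
    A ↦ BC
    B ↦ ACB
    C ↦ DC
    D ↦ B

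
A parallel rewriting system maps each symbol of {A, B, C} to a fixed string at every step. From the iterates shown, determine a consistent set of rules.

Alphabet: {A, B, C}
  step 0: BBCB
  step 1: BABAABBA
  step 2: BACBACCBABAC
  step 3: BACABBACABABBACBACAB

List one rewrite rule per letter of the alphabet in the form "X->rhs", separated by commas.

  step 2 ⇒ step 3: BACBACCBABAC ⇒ BA·C·AB·BA·C·AB·AB·BA·C·BA·C·AB
    A ↦ C
    B ↦ BA
    C ↦ AB

A->C, B->BA, C->AB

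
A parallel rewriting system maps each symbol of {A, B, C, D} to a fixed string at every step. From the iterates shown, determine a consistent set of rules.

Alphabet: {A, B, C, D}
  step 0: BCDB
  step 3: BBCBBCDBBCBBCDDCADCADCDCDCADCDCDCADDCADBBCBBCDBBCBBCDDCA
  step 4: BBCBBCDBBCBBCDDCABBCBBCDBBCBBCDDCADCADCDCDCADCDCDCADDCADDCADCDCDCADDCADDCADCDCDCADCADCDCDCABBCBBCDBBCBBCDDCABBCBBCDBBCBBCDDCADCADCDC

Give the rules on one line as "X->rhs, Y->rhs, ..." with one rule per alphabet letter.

A->CDC, B->BBC, C->D, D->DCA

  step 3 ⇒ step 4: BBCBBCDBBCBBCDDCADCADCDCDCADCDCDCADDCADBBCBBCDBBCBBCDDCA ⇒ BBC·BBC·D·BBC·BBC·D·DCA·BBC·BBC·D·BBC·BBC·D·DCA·DCA·D·CDC·DCA·D·CDC·DCA·D·DCA·D·DCA·D·CDC·DCA·D·DCA·D·DCA·D·CDC·DCA·DCA·D·CDC·DCA·BBC·BBC·D·BBC·BBC·D·DCA·BBC·BBC·D·BBC·BBC·D·DCA·DCA·D·CDC
    A ↦ CDC
    B ↦ BBC
    C ↦ D
    D ↦ DCA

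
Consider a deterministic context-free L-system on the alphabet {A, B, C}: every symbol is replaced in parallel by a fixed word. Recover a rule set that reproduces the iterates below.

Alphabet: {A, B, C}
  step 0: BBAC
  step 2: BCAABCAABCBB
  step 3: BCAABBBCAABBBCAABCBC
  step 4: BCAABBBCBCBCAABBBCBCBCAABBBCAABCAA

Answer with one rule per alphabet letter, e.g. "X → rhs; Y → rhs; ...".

A->B, B->BC, C->AA

  step 3 ⇒ step 4: BCAABBBCAABBBCAABCBC ⇒ BC·AA·B·B·BC·BC·BC·AA·B·B·BC·BC·BC·AA·B·B·BC·AA·BC·AA
    A ↦ B
    B ↦ BC
    C ↦ AA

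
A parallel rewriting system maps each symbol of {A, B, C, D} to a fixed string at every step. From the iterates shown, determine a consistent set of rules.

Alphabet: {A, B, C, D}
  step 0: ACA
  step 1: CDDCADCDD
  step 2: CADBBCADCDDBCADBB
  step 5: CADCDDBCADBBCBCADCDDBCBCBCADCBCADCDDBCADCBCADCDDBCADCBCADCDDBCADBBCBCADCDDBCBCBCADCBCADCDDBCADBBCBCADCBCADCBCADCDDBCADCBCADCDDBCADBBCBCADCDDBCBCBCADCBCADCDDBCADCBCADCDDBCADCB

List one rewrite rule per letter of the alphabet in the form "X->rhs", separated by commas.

A->CDD, B->CB, C->CAD, D->B

  step 1 ⇒ step 2: CDDCADCDD ⇒ CAD·B·B·CAD·CDD·B·CAD·B·B
    A ↦ CDD
    C ↦ CAD
    D ↦ B
    B ↦ CB  (constrained at step 2)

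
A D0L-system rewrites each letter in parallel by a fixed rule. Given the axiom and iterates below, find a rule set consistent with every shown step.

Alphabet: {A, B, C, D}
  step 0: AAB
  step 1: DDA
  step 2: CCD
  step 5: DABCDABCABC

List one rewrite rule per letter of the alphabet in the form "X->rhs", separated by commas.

A->D, B->A, C->BC, D->C

  step 1 ⇒ step 2: DDA ⇒ C·C·D
    A ↦ D
    D ↦ C
  step 0 ⇒ step 1: AAB ⇒ D·D·A
    B ↦ A
    C ↦ BC  (constrained at step 2)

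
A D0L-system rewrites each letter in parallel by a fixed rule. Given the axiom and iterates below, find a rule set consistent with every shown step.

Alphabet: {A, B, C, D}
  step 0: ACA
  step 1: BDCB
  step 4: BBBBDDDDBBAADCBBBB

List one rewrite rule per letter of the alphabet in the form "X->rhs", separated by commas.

  step 0 ⇒ step 1: ACA ⇒ B·DC·B
    A ↦ B
    C ↦ DC
    B ↦ DD  (constrained at step 1)
    D ↦ AA  (constrained at step 1)

A->B, B->DD, C->DC, D->AA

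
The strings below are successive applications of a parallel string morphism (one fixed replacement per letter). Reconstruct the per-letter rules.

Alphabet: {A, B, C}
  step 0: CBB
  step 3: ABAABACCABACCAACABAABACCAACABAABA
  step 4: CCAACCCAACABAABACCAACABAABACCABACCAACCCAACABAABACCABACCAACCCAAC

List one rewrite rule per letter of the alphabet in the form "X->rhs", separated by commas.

  step 3 ⇒ step 4: ABAABACCABACCAACABAABACCAACABAABA ⇒ C·CAA·C·C·CAA·C·ABA·ABA·C·CAA·C·ABA·ABA·C·C·ABA·C·CAA·C·C·CAA·C·ABA·ABA·C·C·ABA·C·CAA·C·C·CAA·C
    A ↦ C
    B ↦ CAA
    C ↦ ABA

A->C, B->CAA, C->ABA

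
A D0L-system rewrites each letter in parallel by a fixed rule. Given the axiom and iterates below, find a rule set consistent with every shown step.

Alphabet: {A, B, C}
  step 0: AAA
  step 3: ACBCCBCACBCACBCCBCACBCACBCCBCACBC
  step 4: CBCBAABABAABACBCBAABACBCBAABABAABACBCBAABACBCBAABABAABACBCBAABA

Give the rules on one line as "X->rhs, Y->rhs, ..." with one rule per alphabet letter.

  step 3 ⇒ step 4: ACBCCBCACBCACBCCBCACBCACBCCBCACBC ⇒ CBC·BA·A·BA·BA·A·BA·CBC·BA·A·BA·CBC·BA·A·BA·BA·A·BA·CBC·BA·A·BA·CBC·BA·A·BA·BA·A·BA·CBC·BA·A·BA
    A ↦ CBC
    B ↦ A
    C ↦ BA

A->CBC, B->A, C->BA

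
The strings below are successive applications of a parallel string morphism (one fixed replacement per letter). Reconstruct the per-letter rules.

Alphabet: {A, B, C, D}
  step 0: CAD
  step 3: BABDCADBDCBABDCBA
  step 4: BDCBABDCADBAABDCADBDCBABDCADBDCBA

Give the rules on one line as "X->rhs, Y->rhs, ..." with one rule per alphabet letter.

  step 3 ⇒ step 4: BABDCADBDCBABDCBA ⇒ BDC·BA·BDC·A·D·BA·A·BDC·A·D·BDC·BA·BDC·A·D·BDC·BA
    A ↦ BA
    B ↦ BDC
    C ↦ D
    D ↦ A

A->BA, B->BDC, C->D, D->A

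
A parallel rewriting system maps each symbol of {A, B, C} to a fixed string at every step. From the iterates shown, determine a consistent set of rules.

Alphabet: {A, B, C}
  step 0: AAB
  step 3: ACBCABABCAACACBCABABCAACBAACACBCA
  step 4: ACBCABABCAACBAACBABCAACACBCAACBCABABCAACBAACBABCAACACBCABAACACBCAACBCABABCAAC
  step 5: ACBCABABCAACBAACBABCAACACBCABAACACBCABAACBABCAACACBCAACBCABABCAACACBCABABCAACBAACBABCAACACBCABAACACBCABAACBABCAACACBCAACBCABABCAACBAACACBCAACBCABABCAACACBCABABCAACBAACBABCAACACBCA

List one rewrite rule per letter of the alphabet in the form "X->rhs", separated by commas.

  step 4 ⇒ step 5: ACBCABABCAACBAACBABCAACACBCAACBCABABCAACBAACBABCAACACBCABAACACBCAACBCABABCAAC ⇒ AC·BCA·BA·BCA·AC·BA·AC·BA·BCA·AC·AC·BCA·BA·AC·AC·BCA·BA·AC·BA·BCA·AC·AC·BCA·AC·BCA·BA·BCA·AC·AC·BCA·BA·BCA·AC·BA·AC·BA·BCA·AC·AC·BCA·BA·AC·AC·BCA·BA·AC·BA·BCA·AC·AC·BCA·AC·BCA·BA·BCA·AC·BA·AC·AC·BCA·AC·BCA·BA·BCA·AC·AC·BCA·BA·BCA·AC·BA·AC·BA·BCA·AC·AC·BCA
    A ↦ AC
    B ↦ BA
    C ↦ BCA

A->AC, B->BA, C->BCA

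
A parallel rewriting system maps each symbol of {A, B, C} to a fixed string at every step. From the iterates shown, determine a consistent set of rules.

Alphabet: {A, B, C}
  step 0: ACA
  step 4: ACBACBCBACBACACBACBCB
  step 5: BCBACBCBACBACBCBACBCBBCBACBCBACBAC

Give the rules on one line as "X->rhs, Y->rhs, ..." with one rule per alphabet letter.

  step 4 ⇒ step 5: ACBACBCBACBACACBACBCB ⇒ BC·B·AC·BC·B·AC·B·AC·BC·B·AC·BC·B·BC·B·AC·BC·B·AC·B·AC
    A ↦ BC
    B ↦ AC
    C ↦ B

A->BC, B->AC, C->B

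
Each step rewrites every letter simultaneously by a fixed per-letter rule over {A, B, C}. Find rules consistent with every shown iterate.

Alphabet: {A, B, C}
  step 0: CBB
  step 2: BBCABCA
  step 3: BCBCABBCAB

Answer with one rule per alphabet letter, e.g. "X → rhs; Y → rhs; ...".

A->B, B->BC, C->A

  step 2 ⇒ step 3: BBCABCA ⇒ BC·BC·A·B·BC·A·B
    A ↦ B
    B ↦ BC
    C ↦ A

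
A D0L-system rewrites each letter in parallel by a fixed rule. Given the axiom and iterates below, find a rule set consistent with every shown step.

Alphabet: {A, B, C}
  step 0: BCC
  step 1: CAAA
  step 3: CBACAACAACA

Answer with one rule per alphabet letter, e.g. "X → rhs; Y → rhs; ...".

A->CB, B->CA, C->A

  step 0 ⇒ step 1: BCC ⇒ CA·A·A
    B ↦ CA
    C ↦ A
    A ↦ CB  (constrained at step 1)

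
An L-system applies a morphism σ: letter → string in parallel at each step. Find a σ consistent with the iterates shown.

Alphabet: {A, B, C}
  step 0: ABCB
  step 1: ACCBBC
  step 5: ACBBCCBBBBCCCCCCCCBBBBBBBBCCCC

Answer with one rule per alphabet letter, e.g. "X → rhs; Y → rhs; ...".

A->AC, B->C, C->BB

  step 0 ⇒ step 1: ABCB ⇒ AC·C·BB·C
    A ↦ AC
    B ↦ C
    C ↦ BB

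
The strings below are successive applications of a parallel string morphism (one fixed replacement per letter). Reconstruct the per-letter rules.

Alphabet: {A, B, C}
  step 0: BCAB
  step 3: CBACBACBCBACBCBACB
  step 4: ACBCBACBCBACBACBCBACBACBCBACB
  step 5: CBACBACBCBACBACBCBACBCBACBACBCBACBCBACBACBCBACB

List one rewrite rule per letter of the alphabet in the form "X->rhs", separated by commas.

  step 4 ⇒ step 5: ACBCBACBCBACBACBCBACBACBCBACB ⇒ CB·A·CB·A·CB·CB·A·CB·A·CB·CB·A·CB·CB·A·CB·A·CB·CB·A·CB·CB·A·CB·A·CB·CB·A·CB
    A ↦ CB
    B ↦ CB
    C ↦ A

A->CB, B->CB, C->A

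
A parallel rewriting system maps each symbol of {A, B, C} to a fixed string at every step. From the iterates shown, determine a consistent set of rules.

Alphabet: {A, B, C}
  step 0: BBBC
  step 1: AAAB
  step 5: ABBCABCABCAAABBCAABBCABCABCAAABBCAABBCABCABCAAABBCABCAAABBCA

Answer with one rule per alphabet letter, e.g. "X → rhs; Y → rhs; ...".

A->BCA, B->A, C->B

  step 0 ⇒ step 1: BBBC ⇒ A·A·A·B
    B ↦ A
    C ↦ B
    A ↦ BCA  (constrained at step 1)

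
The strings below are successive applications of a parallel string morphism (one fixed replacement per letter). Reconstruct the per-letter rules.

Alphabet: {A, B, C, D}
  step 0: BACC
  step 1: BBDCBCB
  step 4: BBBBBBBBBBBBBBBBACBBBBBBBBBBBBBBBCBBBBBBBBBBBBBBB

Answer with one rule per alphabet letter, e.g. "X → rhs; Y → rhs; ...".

A->D, B->BB, C->CB, D->A

  step 0 ⇒ step 1: BACC ⇒ BB·D·CB·CB
    A ↦ D
    B ↦ BB
    C ↦ CB
    D ↦ A  (constrained at step 1)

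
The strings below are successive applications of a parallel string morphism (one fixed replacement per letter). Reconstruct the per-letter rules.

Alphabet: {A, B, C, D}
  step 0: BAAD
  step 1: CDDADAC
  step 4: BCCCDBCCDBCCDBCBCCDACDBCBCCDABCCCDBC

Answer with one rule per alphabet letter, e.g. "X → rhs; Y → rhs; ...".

  step 0 ⇒ step 1: BAAD ⇒ CD·DA·DA·C
    A ↦ DA
    B ↦ CD
    D ↦ C
    C ↦ BC  (constrained at step 1)

A->DA, B->CD, C->BC, D->C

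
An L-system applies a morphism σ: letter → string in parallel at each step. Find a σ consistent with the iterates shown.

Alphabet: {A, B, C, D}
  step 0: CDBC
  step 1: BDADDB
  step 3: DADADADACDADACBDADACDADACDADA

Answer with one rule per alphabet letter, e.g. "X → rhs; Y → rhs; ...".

  step 0 ⇒ step 1: CDBC ⇒ B·DA·DD·B
    B ↦ DD
    C ↦ B
    D ↦ DA
    A ↦ DAC  (constrained at step 1)

A->DAC, B->DD, C->B, D->DA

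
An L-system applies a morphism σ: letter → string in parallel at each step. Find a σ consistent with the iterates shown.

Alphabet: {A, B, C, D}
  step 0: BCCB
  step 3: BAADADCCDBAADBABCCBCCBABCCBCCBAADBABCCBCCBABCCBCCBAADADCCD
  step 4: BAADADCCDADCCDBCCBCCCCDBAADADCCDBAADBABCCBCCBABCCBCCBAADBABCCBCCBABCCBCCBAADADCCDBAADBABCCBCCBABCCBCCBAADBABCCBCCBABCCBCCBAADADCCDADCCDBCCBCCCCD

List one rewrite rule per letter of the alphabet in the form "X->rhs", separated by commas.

  step 3 ⇒ step 4: BAADADCCDBAADBABCCBCCBABCCBCCBAADBABCCBCCBABCCBCCBAADADCCD ⇒ BA·AD·AD·CCD·AD·CCD·BCC·BCC·CCD·BA·AD·AD·CCD·BA·AD·BA·BCC·BCC·BA·BCC·BCC·BA·AD·BA·BCC·BCC·BA·BCC·BCC·BA·AD·AD·CCD·BA·AD·BA·BCC·BCC·BA·BCC·BCC·BA·AD·BA·BCC·BCC·BA·BCC·BCC·BA·AD·AD·CCD·AD·CCD·BCC·BCC·CCD
    A ↦ AD
    B ↦ BA
    C ↦ BCC
    D ↦ CCD

A->AD, B->BA, C->BCC, D->CCD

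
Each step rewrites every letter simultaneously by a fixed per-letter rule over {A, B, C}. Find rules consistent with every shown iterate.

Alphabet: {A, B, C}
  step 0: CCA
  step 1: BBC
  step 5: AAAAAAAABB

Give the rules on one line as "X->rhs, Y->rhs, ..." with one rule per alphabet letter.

A->C, B->AA, C->B

  step 0 ⇒ step 1: CCA ⇒ B·B·C
    A ↦ C
    C ↦ B
    B ↦ AA  (constrained at step 1)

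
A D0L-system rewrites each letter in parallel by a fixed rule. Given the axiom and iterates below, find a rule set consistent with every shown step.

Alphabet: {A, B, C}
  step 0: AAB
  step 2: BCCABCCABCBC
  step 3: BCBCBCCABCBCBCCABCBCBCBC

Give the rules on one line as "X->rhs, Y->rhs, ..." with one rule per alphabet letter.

  step 2 ⇒ step 3: BCCABCCABCBC ⇒ BC·BC·BC·CA·BC·BC·BC·CA·BC·BC·BC·BC
    A ↦ CA
    B ↦ BC
    C ↦ BC

A->CA, B->BC, C->BC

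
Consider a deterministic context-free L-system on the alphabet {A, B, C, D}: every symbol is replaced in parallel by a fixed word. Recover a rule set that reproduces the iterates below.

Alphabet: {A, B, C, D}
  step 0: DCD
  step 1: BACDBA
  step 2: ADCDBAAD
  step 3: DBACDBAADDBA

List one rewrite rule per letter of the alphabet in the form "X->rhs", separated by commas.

A->D, B->A, C->CD, D->BA

  step 2 ⇒ step 3: ADCDBAAD ⇒ D·BA·CD·BA·A·D·D·BA
    A ↦ D
    B ↦ A
    C ↦ CD
    D ↦ BA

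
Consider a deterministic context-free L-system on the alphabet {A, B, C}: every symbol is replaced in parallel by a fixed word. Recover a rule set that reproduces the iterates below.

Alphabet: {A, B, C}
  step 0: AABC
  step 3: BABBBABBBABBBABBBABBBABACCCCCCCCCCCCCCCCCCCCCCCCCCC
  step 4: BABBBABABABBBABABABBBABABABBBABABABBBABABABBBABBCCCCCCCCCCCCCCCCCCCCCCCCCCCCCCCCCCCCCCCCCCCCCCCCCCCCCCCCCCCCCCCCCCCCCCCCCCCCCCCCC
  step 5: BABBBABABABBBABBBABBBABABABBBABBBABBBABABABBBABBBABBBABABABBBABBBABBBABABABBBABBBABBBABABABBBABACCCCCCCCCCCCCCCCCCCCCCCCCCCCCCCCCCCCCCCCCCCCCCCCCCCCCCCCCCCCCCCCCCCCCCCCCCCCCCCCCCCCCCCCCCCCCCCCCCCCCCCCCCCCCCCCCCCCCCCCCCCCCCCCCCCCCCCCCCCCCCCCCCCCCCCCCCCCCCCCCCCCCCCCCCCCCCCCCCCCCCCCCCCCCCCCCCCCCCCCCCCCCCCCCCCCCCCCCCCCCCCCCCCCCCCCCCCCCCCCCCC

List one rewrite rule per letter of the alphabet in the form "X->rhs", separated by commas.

  step 4 ⇒ step 5: BABBBABABABBBABABABBBABABABBBABABABBBABABABBBABBCCCCCCCCCCCCCCCCCCCCCCCCCCCCCCCCCCCCCCCCCCCCCCCCCCCCCCCCCCCCCCCCCCCCCCCCCCCCCCCCC ⇒ BA·BB·BA·BA·BA·BB·BA·BB·BA·BB·BA·BA·BA·BB·BA·BB·BA·BB·BA·BA·BA·BB·BA·BB·BA·BB·BA·BA·BA·BB·BA·BB·BA·BB·BA·BA·BA·BB·BA·BB·BA·BB·BA·BA·BA·BB·BA·BA·CCC·CCC·CCC·CCC·CCC·CCC·CCC·CCC·CCC·CCC·CCC·CCC·CCC·CCC·CCC·CCC·CCC·CCC·CCC·CCC·CCC·CCC·CCC·CCC·CCC·CCC·CCC·CCC·CCC·CCC·CCC·CCC·CCC·CCC·CCC·CCC·CCC·CCC·CCC·CCC·CCC·CCC·CCC·CCC·CCC·CCC·CCC·CCC·CCC·CCC·CCC·CCC·CCC·CCC·CCC·CCC·CCC·CCC·CCC·CCC·CCC·CCC·CCC·CCC·CCC·CCC·CCC·CCC·CCC·CCC·CCC·CCC·CCC·CCC·CCC·CCC·CCC·CCC·CCC·CCC·CCC
    A ↦ BB
    B ↦ BA
    C ↦ CCC

A->BB, B->BA, C->CCC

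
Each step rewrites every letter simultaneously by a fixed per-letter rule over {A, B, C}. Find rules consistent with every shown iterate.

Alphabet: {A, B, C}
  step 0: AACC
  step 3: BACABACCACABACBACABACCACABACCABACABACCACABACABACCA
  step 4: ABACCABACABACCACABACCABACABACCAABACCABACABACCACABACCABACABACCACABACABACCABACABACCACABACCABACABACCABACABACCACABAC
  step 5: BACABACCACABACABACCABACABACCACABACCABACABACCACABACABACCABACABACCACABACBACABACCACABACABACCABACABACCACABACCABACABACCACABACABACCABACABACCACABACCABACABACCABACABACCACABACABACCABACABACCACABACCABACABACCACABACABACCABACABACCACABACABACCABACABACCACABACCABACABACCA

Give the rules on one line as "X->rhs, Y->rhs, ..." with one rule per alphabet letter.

  step 4 ⇒ step 5: ABACCABACABACCACABACCABACABACCAABACCABACABACCACABACCABACABACCACABACABACCABACABACCACABACCABACABACCABACABACCACABAC ⇒ BAC·A·BAC·CA·CA·BAC·A·BAC·CA·BAC·A·BAC·CA·CA·BAC·CA·BAC·A·BAC·CA·CA·BAC·A·BAC·CA·BAC·A·BAC·CA·CA·BAC·BAC·A·BAC·CA·CA·BAC·A·BAC·CA·BAC·A·BAC·CA·CA·BAC·CA·BAC·A·BAC·CA·CA·BAC·A·BAC·CA·BAC·A·BAC·CA·CA·BAC·CA·BAC·A·BAC·CA·BAC·A·BAC·CA·CA·BAC·A·BAC·CA·BAC·A·BAC·CA·CA·BAC·CA·BAC·A·BAC·CA·CA·BAC·A·BAC·CA·BAC·A·BAC·CA·CA·BAC·A·BAC·CA·BAC·A·BAC·CA·CA·BAC·CA·BAC·A·BAC·CA
    A ↦ BAC
    B ↦ A
    C ↦ CA

A->BAC, B->A, C->CA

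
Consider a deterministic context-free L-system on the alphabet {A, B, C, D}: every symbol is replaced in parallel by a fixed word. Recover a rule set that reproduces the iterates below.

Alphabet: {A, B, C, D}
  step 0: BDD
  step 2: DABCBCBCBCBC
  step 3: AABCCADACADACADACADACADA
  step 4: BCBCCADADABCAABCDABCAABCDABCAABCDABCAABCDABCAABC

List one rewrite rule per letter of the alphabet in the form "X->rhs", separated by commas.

A->BC, B->CA, C->DA, D->AA

  step 3 ⇒ step 4: AABCCADACADACADACADACADA ⇒ BC·BC·CA·DA·DA·BC·AA·BC·DA·BC·AA·BC·DA·BC·AA·BC·DA·BC·AA·BC·DA·BC·AA·BC
    A ↦ BC
    B ↦ CA
    C ↦ DA
    D ↦ AA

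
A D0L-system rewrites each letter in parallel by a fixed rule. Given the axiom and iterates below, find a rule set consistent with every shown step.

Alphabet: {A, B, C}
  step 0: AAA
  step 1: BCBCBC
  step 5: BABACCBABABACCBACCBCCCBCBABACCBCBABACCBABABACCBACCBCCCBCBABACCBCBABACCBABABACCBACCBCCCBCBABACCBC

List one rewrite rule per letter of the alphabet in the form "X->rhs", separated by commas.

A->BC, B->CC, C->BA

  step 0 ⇒ step 1: AAA ⇒ BC·BC·BC
    A ↦ BC
    B ↦ CC  (constrained at step 1)
    C ↦ BA  (constrained at step 1)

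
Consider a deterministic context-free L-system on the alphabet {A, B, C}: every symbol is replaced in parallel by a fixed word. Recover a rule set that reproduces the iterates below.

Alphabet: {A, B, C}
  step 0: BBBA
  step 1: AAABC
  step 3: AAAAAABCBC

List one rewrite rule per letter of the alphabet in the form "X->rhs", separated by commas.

A->BC, B->A, C->A

  step 0 ⇒ step 1: BBBA ⇒ A·A·A·BC
    A ↦ BC
    B ↦ A
    C ↦ A  (constrained at step 1)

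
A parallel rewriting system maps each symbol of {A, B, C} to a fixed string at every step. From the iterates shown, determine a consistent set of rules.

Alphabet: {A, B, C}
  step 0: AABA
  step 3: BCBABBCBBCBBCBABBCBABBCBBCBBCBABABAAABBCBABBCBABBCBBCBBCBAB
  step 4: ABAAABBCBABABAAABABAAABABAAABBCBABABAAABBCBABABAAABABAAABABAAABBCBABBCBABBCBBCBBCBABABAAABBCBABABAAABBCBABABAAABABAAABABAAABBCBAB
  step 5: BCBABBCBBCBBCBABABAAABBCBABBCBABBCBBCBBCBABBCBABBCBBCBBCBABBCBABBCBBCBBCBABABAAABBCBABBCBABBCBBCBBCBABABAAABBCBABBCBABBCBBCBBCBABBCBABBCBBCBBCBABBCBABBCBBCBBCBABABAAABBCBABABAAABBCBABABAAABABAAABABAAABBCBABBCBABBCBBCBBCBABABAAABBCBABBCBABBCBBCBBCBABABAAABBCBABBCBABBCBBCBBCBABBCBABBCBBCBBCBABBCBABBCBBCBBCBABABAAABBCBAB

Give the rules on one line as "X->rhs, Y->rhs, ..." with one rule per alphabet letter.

A->BCB, B->AB, C->AA

  step 4 ⇒ step 5: ABAAABBCBABABAAABABAAABABAAABBCBABABAAABBCBABABAAABABAAABABAAABBCBABBCBABBCBBCBBCBABABAAABBCBABABAAABBCBABABAAABABAAABABAAABBCBAB ⇒ BCB·AB·BCB·BCB·BCB·AB·AB·AA·AB·BCB·AB·BCB·AB·BCB·BCB·BCB·AB·BCB·AB·BCB·BCB·BCB·AB·BCB·AB·BCB·BCB·BCB·AB·AB·AA·AB·BCB·AB·BCB·AB·BCB·BCB·BCB·AB·AB·AA·AB·BCB·AB·BCB·AB·BCB·BCB·BCB·AB·BCB·AB·BCB·BCB·BCB·AB·BCB·AB·BCB·BCB·BCB·AB·AB·AA·AB·BCB·AB·AB·AA·AB·BCB·AB·AB·AA·AB·AB·AA·AB·AB·AA·AB·BCB·AB·BCB·AB·BCB·BCB·BCB·AB·AB·AA·AB·BCB·AB·BCB·AB·BCB·BCB·BCB·AB·AB·AA·AB·BCB·AB·BCB·AB·BCB·BCB·BCB·AB·BCB·AB·BCB·BCB·BCB·AB·BCB·AB·BCB·BCB·BCB·AB·AB·AA·AB·BCB·AB
    A ↦ BCB
    B ↦ AB
    C ↦ AA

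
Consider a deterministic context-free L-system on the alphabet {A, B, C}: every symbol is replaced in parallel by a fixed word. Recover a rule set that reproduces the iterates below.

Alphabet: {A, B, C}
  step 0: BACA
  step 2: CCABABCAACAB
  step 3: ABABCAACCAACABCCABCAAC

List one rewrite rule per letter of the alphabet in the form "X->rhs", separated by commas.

  step 2 ⇒ step 3: CCABABCAACAB ⇒ AB·AB·C·AAC·C·AAC·AB·C·C·AB·C·AAC
    A ↦ C
    B ↦ AAC
    C ↦ AB

A->C, B->AAC, C->AB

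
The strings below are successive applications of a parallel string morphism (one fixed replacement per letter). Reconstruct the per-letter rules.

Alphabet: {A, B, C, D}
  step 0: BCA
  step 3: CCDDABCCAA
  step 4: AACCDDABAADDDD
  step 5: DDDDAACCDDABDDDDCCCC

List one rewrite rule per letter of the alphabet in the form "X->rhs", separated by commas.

A->DD, B->AB, C->A, D->C

  step 4 ⇒ step 5: AACCDDABAADDDD ⇒ DD·DD·A·A·C·C·DD·AB·DD·DD·C·C·C·C
    A ↦ DD
    B ↦ AB
    C ↦ A
    D ↦ C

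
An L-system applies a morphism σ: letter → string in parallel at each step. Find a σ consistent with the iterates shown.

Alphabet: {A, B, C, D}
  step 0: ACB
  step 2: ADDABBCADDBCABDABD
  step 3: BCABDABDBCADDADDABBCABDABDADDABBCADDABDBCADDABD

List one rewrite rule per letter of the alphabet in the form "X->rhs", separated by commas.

A->BC, B->ADD, C->AB, D->ABD

  step 2 ⇒ step 3: ADDABBCADDBCABDABD ⇒ BC·ABD·ABD·BC·ADD·ADD·AB·BC·ABD·ABD·ADD·AB·BC·ADD·ABD·BC·ADD·ABD
    A ↦ BC
    B ↦ ADD
    C ↦ AB
    D ↦ ABD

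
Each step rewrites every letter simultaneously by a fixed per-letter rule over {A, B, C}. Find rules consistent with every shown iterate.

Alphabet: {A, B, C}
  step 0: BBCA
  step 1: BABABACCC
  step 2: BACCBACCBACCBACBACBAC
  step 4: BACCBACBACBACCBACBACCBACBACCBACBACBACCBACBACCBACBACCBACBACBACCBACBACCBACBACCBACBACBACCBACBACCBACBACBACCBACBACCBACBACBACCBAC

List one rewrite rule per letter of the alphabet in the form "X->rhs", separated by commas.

  step 1 ⇒ step 2: BABABACCC ⇒ BA·CC·BA·CC·BA·CC·BAC·BAC·BAC
    A ↦ CC
    B ↦ BA
    C ↦ BAC

A->CC, B->BA, C->BAC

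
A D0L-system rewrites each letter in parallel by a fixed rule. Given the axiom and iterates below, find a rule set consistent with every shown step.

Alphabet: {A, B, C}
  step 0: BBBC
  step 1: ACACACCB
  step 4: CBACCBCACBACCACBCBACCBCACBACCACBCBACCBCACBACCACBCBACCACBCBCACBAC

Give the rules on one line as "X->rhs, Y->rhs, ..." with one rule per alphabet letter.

  step 0 ⇒ step 1: BBBC ⇒ AC·AC·AC·CB
    B ↦ AC
    C ↦ CB
    A ↦ CA  (constrained at step 1)

A->CA, B->AC, C->CB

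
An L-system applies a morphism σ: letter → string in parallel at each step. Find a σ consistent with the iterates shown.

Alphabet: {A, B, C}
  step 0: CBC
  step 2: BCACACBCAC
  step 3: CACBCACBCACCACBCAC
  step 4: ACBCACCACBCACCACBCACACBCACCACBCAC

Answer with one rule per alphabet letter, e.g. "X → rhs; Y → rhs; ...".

A->BC, B->C, C->AC

  step 3 ⇒ step 4: CACBCACBCACCACBCAC ⇒ AC·BC·AC·C·AC·BC·AC·C·AC·BC·AC·AC·BC·AC·C·AC·BC·AC
    A ↦ BC
    B ↦ C
    C ↦ AC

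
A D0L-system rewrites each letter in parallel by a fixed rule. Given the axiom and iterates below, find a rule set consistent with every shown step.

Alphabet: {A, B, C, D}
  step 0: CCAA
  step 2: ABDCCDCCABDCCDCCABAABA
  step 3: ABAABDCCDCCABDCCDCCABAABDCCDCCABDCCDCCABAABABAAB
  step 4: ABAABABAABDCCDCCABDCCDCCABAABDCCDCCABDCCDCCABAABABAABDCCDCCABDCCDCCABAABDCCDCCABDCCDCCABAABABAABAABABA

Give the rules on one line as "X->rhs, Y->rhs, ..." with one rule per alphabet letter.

A->AB, B->A, C->DCC, D->AB

  step 3 ⇒ step 4: ABAABDCCDCCABDCCDCCABAABDCCDCCABDCCDCCABAABABAAB ⇒ AB·A·AB·AB·A·AB·DCC·DCC·AB·DCC·DCC·AB·A·AB·DCC·DCC·AB·DCC·DCC·AB·A·AB·AB·A·AB·DCC·DCC·AB·DCC·DCC·AB·A·AB·DCC·DCC·AB·DCC·DCC·AB·A·AB·AB·A·AB·A·AB·AB·A
    A ↦ AB
    B ↦ A
    C ↦ DCC
    D ↦ AB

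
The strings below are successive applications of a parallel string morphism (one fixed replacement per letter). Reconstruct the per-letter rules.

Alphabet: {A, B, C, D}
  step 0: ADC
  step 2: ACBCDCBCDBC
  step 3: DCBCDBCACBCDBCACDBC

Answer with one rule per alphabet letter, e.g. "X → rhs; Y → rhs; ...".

  step 2 ⇒ step 3: ACBCDCBCDBC ⇒ DC·BC·D·BC·AC·BC·D·BC·AC·D·BC
    A ↦ DC
    B ↦ D
    C ↦ BC
    D ↦ AC

A->DC, B->D, C->BC, D->AC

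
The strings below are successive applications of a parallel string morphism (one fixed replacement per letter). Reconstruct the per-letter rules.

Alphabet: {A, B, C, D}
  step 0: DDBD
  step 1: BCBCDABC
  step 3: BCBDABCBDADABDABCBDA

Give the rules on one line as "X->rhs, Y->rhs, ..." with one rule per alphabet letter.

A->B, B->DA, C->B, D->BC

  step 0 ⇒ step 1: DDBD ⇒ BC·BC·DA·BC
    B ↦ DA
    D ↦ BC
    A ↦ B  (constrained at step 1)
    C ↦ B  (constrained at step 1)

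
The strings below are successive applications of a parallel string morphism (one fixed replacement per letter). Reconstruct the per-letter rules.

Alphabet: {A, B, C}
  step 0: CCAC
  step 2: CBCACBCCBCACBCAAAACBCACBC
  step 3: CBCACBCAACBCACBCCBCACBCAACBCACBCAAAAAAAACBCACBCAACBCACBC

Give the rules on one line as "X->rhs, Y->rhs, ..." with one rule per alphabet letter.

  step 2 ⇒ step 3: CBCACBCCBCACBCAAAACBCACBC ⇒ CBC·A·CBC·AA·CBC·A·CBC·CBC·A·CBC·AA·CBC·A·CBC·AA·AA·AA·AA·CBC·A·CBC·AA·CBC·A·CBC
    A ↦ AA
    B ↦ A
    C ↦ CBC

A->AA, B->A, C->CBC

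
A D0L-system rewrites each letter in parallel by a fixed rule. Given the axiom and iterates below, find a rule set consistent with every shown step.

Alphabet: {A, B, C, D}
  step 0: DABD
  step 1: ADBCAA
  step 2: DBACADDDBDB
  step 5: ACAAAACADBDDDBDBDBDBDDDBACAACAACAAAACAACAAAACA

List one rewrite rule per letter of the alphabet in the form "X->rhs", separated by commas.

  step 1 ⇒ step 2: ADBCAA ⇒ DB·A·CA·DD·DB·DB
    A ↦ DB
    B ↦ CA
    C ↦ DD
    D ↦ A

A->DB, B->CA, C->DD, D->A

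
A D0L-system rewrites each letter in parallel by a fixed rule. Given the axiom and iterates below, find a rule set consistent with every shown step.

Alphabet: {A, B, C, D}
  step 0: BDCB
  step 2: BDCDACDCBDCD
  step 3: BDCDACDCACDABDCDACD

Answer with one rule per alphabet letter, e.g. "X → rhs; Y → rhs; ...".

A->C, B->BD, C->A, D->CD

  step 2 ⇒ step 3: BDCDACDCBDCD ⇒ BD·CD·A·CD·C·A·CD·A·BD·CD·A·CD
    A ↦ C
    B ↦ BD
    C ↦ A
    D ↦ CD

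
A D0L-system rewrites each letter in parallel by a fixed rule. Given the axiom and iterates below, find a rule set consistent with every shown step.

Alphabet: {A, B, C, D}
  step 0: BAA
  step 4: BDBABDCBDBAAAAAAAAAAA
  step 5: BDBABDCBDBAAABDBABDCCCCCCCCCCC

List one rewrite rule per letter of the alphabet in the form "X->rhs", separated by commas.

A->C, B->BD, C->AA, D->BA

  step 4 ⇒ step 5: BDBABDCBDBAAAAAAAAAAA ⇒ BD·BA·BD·C·BD·BA·AA·BD·BA·BD·C·C·C·C·C·C·C·C·C·C·C
    A ↦ C
    B ↦ BD
    C ↦ AA
    D ↦ BA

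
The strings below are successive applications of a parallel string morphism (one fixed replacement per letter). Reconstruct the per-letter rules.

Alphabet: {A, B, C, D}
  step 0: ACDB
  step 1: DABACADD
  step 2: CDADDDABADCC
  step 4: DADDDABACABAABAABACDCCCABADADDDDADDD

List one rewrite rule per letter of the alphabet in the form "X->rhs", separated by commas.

  step 1 ⇒ step 2: DABACADD ⇒ C·D·ADD·D·ABA·D·C·C
    A ↦ D
    B ↦ ADD
    C ↦ ABA
    D ↦ C

A->D, B->ADD, C->ABA, D->C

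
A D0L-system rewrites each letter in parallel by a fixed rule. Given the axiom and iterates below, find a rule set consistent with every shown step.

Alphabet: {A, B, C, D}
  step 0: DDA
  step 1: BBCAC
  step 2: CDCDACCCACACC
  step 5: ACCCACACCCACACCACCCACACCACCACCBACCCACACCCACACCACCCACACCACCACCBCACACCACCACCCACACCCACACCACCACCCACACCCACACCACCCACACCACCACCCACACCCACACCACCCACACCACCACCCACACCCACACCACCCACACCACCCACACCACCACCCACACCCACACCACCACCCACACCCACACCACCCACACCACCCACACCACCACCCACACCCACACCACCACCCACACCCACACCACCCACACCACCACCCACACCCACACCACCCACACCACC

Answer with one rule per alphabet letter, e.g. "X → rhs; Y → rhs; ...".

  step 1 ⇒ step 2: BBCAC ⇒ CD·CD·ACC·CAC·ACC
    A ↦ CAC
    B ↦ CD
    C ↦ ACC
  step 0 ⇒ step 1: DDA ⇒ B·B·CAC
    D ↦ B

A->CAC, B->CD, C->ACC, D->B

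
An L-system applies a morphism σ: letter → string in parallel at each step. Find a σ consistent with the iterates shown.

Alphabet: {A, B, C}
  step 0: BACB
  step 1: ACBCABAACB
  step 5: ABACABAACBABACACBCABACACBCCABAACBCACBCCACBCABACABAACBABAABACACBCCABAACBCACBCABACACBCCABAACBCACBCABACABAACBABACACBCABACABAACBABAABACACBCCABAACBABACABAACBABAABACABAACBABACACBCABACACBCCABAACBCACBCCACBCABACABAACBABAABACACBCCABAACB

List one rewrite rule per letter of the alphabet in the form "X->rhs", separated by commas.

A->C, B->ACB, C->ABA

  step 0 ⇒ step 1: BACB ⇒ ACB·C·ABA·ACB
    A ↦ C
    B ↦ ACB
    C ↦ ABA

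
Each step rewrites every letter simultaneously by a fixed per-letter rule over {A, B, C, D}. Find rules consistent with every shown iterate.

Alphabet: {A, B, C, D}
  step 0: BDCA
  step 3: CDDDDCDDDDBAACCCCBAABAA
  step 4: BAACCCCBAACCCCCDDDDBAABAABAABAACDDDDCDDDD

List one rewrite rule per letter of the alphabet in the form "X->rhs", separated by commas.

  step 3 ⇒ step 4: CDDDDCDDDDBAACCCCBAABAA ⇒ BAA·C·C·C·C·BAA·C·C·C·C·C·DD·DD·BAA·BAA·BAA·BAA·C·DD·DD·C·DD·DD
    A ↦ DD
    B ↦ C
    C ↦ BAA
    D ↦ C

A->DD, B->C, C->BAA, D->C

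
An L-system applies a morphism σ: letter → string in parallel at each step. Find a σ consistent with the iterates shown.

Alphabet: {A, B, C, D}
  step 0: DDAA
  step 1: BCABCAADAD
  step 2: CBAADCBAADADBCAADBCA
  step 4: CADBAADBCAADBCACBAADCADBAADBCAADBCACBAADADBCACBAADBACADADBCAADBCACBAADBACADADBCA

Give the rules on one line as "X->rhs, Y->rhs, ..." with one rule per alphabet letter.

  step 1 ⇒ step 2: BCABCAADAD ⇒ C·BA·AD·C·BA·AD·AD·BCA·AD·BCA
    A ↦ AD
    B ↦ C
    C ↦ BA
    D ↦ BCA

A->AD, B->C, C->BA, D->BCA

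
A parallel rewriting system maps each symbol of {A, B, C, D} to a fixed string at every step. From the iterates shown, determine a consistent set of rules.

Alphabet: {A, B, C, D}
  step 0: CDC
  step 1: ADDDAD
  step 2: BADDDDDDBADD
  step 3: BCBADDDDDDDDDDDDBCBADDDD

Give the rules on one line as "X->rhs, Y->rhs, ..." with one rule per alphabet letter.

  step 2 ⇒ step 3: BADDDDDDBADD ⇒ BC·BA·DD·DD·DD·DD·DD·DD·BC·BA·DD·DD
    A ↦ BA
    B ↦ BC
    D ↦ DD
  step 0 ⇒ step 1: CDC ⇒ AD·DD·AD
    C ↦ AD

A->BA, B->BC, C->AD, D->DD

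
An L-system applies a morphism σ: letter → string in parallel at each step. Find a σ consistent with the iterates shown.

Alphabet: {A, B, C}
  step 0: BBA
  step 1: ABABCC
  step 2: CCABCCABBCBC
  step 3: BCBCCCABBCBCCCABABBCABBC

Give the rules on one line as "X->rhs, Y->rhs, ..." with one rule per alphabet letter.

A->CC, B->AB, C->BC

  step 2 ⇒ step 3: CCABCCABBCBC ⇒ BC·BC·CC·AB·BC·BC·CC·AB·AB·BC·AB·BC
    A ↦ CC
    B ↦ AB
    C ↦ BC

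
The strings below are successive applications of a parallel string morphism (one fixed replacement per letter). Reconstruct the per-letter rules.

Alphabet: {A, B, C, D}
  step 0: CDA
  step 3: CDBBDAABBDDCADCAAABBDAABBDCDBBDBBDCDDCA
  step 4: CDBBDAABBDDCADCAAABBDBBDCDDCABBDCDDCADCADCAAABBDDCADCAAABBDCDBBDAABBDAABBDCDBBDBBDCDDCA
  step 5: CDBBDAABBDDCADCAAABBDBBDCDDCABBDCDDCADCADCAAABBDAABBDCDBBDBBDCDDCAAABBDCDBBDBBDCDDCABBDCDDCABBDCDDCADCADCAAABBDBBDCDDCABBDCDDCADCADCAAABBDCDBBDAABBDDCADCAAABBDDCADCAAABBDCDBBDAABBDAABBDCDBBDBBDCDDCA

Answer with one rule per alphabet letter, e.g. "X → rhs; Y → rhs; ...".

A->DCA, B->A, C->CD, D->BBD

  step 4 ⇒ step 5: CDBBDAABBDDCADCAAABBDBBDCDDCABBDCDDCADCADCAAABBDDCADCAAABBDCDBBDAABBDAABBDCDBBDBBDCDDCA ⇒ CD·BBD·A·A·BBD·DCA·DCA·A·A·BBD·BBD·CD·DCA·BBD·CD·DCA·DCA·DCA·A·A·BBD·A·A·BBD·CD·BBD·BBD·CD·DCA·A·A·BBD·CD·BBD·BBD·CD·DCA·BBD·CD·DCA·BBD·CD·DCA·DCA·DCA·A·A·BBD·BBD·CD·DCA·BBD·CD·DCA·DCA·DCA·A·A·BBD·CD·BBD·A·A·BBD·DCA·DCA·A·A·BBD·DCA·DCA·A·A·BBD·CD·BBD·A·A·BBD·A·A·BBD·CD·BBD·BBD·CD·DCA
    A ↦ DCA
    B ↦ A
    C ↦ CD
    D ↦ BBD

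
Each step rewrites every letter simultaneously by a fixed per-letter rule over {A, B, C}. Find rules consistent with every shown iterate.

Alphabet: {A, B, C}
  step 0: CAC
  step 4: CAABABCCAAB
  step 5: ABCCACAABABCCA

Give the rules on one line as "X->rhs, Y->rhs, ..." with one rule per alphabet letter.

  step 4 ⇒ step 5: CAABABCCAAB ⇒ AB·C·C·A·C·A·AB·AB·C·C·A
    A ↦ C
    B ↦ A
    C ↦ AB

A->C, B->A, C->AB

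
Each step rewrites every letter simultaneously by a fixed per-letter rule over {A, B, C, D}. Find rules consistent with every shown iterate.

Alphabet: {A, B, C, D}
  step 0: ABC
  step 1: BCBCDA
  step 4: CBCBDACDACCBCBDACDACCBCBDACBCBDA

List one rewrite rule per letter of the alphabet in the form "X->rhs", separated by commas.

A->BCB, B->C, C->DA, D->C

  step 0 ⇒ step 1: ABC ⇒ BCB·C·DA
    A ↦ BCB
    B ↦ C
    C ↦ DA
    D ↦ C  (constrained at step 1)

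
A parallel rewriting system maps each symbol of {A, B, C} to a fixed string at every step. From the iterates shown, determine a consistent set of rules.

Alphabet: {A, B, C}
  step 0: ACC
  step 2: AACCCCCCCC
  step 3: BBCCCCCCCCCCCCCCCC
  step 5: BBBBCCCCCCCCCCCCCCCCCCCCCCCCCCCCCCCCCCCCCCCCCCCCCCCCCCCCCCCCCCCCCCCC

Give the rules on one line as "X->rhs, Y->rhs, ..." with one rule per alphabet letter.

  step 2 ⇒ step 3: AACCCCCCCC ⇒ B·B·CC·CC·CC·CC·CC·CC·CC·CC
    A ↦ B
    C ↦ CC
    B ↦ AA  (constrained at step 3)

A->B, B->AA, C->CC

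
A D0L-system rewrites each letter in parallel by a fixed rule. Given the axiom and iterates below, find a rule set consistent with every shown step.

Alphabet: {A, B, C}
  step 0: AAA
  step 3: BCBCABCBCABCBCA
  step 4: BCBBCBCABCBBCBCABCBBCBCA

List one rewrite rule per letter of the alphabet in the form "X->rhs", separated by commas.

A->CA, B->BC, C->B

  step 3 ⇒ step 4: BCBCABCBCABCBCA ⇒ BC·B·BC·B·CA·BC·B·BC·B·CA·BC·B·BC·B·CA
    A ↦ CA
    B ↦ BC
    C ↦ B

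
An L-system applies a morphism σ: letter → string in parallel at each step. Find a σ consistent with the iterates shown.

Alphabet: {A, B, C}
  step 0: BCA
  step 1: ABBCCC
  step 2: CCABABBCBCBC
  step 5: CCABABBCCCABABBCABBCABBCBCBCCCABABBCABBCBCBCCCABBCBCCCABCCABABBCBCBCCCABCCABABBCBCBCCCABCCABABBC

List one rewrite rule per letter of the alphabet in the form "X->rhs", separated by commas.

  step 1 ⇒ step 2: ABBCCC ⇒ CC·AB·AB·BC·BC·BC
    A ↦ CC
    B ↦ AB
    C ↦ BC

A->CC, B->AB, C->BC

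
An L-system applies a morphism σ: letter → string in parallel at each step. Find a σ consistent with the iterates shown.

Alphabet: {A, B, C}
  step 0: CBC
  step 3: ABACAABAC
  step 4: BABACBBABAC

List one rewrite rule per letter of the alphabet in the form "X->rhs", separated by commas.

A->B, B->A, C->AC

  step 3 ⇒ step 4: ABACAABAC ⇒ B·A·B·AC·B·B·A·B·AC
    A ↦ B
    B ↦ A
    C ↦ AC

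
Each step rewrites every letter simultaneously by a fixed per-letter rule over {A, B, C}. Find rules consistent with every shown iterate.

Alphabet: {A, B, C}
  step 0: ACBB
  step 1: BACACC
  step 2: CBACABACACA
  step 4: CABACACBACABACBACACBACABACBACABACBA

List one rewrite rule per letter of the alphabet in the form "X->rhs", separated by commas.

  step 1 ⇒ step 2: BACACC ⇒ C·BA·CA·BA·CA·CA
    A ↦ BA
    B ↦ C
    C ↦ CA

A->BA, B->C, C->CA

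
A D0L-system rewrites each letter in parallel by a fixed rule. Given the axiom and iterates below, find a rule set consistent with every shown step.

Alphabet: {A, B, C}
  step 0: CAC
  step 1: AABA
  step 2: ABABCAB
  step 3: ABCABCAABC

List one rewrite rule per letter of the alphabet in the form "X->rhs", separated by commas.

A->AB, B->C, C->A

  step 2 ⇒ step 3: ABABCAB ⇒ AB·C·AB·C·A·AB·C
    A ↦ AB
    B ↦ C
    C ↦ A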